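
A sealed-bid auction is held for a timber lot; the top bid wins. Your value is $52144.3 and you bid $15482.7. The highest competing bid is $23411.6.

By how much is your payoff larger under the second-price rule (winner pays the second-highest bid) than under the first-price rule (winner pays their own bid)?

Your bid $15482.7 is below $23411.6, so you lose under either rule.
Payoff is $0 in both cases; difference = $0.

$0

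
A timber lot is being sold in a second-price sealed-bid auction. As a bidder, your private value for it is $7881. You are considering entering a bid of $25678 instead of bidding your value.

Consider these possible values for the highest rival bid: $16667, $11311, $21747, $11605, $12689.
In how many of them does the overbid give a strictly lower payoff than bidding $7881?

The deviation hurts exactly when the highest competing bid lies strictly between $7881 and $25678 — overbidding then wins at a price above your value.
$16667: inside the interval → strictly worse (loss $8786).
$11311: inside the interval → strictly worse (loss $3430).
$21747: inside the interval → strictly worse (loss $13866).
$11605: inside the interval → strictly worse (loss $3724).
$12689: inside the interval → strictly worse (loss $4808).
Count: 5.

5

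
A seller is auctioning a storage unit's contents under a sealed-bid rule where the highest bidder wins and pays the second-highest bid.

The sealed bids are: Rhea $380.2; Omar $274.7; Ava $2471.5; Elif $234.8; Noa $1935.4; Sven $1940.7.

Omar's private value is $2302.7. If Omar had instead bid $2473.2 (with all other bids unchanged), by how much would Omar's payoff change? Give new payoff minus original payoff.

−$168.8

The highest bid among the other bidders is $2471.5; Omar's bid doesn't change that.
Original bid $274.7: Omar is not highest (top rival bid is $2471.5); payoff $0.
Alternative bid $2473.2: Omar is highest, pays the top rival bid $2471.5; payoff $2302.7 − $2471.5 = −$168.8.
Change in payoff = −$168.8 − ($0) = −$168.8.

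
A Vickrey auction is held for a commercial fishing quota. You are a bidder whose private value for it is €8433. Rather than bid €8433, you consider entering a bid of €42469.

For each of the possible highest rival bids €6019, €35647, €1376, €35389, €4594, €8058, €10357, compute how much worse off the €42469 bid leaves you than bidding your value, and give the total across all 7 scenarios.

€56094

The deviation costs you only when the competing bid falls strictly between €8433 and €42469; elsewhere both bids give the same outcome.
€6019: outcomes coincide → loss €0.
€35647: truthful payoff €0, deviation payoff −€27214 → loss €27214.
€1376: outcomes coincide → loss €0.
€35389: truthful payoff €0, deviation payoff −€26956 → loss €26956.
€4594: outcomes coincide → loss €0.
€8058: outcomes coincide → loss €0.
€10357: truthful payoff €0, deviation payoff −€1924 → loss €1924.
Total loss = €27214 + €26956 + €1924 = €56094.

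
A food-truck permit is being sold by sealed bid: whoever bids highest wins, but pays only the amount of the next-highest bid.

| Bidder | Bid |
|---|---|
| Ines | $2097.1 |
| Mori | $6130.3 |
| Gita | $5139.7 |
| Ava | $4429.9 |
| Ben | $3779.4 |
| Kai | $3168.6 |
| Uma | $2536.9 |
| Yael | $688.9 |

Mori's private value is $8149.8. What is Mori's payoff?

Highest bid: Mori at $6130.3, so Mori wins.
Second-highest bid: Gita at $5139.7 — that is the price the winner pays.
Mori's payoff = value − price = $8149.8 − $5139.7 = $3010.1.

$3010.1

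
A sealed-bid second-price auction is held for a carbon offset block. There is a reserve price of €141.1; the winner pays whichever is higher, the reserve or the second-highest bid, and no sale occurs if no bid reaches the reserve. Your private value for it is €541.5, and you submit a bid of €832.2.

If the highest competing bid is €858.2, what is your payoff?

Your bid €832.2 is below the highest competing bid €858.2, so you lose. Payoff €0.

€0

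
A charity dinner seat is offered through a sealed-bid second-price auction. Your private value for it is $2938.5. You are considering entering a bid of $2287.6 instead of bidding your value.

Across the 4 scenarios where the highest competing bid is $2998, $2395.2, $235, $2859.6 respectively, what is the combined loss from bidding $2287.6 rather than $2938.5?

The deviation costs you only when the competing bid falls strictly between $2287.6 and $2938.5; elsewhere both bids give the same outcome.
$2998: outcomes coincide → loss $0.
$2395.2: truthful payoff $543.3, deviation payoff $0 → loss $543.3.
$235: outcomes coincide → loss $0.
$2859.6: truthful payoff $78.9, deviation payoff $0 → loss $78.9.
Total loss = $543.3 + $78.9 = $622.2.

$622.2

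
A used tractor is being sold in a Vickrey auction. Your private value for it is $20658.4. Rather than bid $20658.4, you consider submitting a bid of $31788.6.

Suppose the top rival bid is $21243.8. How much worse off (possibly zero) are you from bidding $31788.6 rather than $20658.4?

$585.4

Bidding your value $20658.4: you lose (since $20658.4 < $21243.8). Payoff $0.
Bidding $31788.6: you win and pay $21243.8. Payoff $20658.4 − $21243.8 = −$585.4.
The competing bid $21243.8 lies between your value and your inflated bid, so overbidding wins an item priced above your value.
Loss from deviating = $0 − (−$585.4) = $585.4.
Truthful bidding weakly dominates here: raising your bid can only win items priced above your value, and lowering it can only forfeit items priced below.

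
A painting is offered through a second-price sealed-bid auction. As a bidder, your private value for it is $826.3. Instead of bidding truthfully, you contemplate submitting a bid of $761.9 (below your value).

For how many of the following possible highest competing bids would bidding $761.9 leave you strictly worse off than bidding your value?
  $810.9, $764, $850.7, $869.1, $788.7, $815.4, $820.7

5

The deviation hurts exactly when the highest competing bid lies strictly between $761.9 and $826.3 — underbidding then forfeits a profitable win.
$810.9: inside the interval → strictly worse (loss $15.4).
$764: inside the interval → strictly worse (loss $62.3).
$850.7: above both → same outcome either way.
$869.1: above both → same outcome either way.
$788.7: inside the interval → strictly worse (loss $37.6).
$815.4: inside the interval → strictly worse (loss $10.9).
$820.7: inside the interval → strictly worse (loss $5.6).
Count: 5.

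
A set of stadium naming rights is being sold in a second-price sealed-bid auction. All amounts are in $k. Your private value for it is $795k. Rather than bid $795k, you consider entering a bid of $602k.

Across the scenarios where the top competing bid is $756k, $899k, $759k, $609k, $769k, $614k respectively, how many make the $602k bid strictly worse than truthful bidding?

The deviation hurts exactly when the highest competing bid lies strictly between $602k and $795k — underbidding then forfeits a profitable win.
$756k: inside the interval → strictly worse (loss $39k).
$899k: above both → same outcome either way.
$759k: inside the interval → strictly worse (loss $36k).
$609k: inside the interval → strictly worse (loss $186k).
$769k: inside the interval → strictly worse (loss $26k).
$614k: inside the interval → strictly worse (loss $181k).
Count: 5.

5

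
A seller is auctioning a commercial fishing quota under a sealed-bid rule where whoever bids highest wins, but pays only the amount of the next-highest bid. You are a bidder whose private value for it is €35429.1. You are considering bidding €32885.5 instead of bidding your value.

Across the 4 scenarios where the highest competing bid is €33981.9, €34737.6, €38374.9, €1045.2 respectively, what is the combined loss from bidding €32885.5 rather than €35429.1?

The deviation costs you only when the competing bid falls strictly between €32885.5 and €35429.1; elsewhere both bids give the same outcome.
€33981.9: truthful payoff €1447.2, deviation payoff €0 → loss €1447.2.
€34737.6: truthful payoff €691.5, deviation payoff €0 → loss €691.5.
€38374.9: outcomes coincide → loss €0.
€1045.2: outcomes coincide → loss €0.
Total loss = €1447.2 + €691.5 = €2138.7.

€2138.7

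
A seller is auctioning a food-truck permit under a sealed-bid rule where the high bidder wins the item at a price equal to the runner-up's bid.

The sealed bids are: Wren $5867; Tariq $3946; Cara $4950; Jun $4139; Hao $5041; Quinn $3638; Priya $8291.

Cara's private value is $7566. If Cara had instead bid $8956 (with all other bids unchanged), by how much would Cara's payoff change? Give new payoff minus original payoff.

The highest bid among the other bidders is $8291; Cara's bid doesn't change that.
Original bid $4950: Cara is not highest (top rival bid is $8291); payoff $0.
Alternative bid $8956: Cara is highest, pays the top rival bid $8291; payoff $7566 − $8291 = −$725.
Change in payoff = −$725 − ($0) = −$725.

−$725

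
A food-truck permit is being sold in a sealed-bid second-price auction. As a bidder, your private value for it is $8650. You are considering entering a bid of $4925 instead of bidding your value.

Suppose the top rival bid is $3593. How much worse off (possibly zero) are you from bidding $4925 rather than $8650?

Bidding your value $8650: you win (since $8650 > $3593) and pay $3593. Payoff $5057.
Bidding $4925: you win and pay $3593. Payoff $8650 − $3593 = $5057.
Difference = $5057 − $5057 = $0; both bids lead to the same outcome because the competing bid is below both your value and your alternative bid.

$0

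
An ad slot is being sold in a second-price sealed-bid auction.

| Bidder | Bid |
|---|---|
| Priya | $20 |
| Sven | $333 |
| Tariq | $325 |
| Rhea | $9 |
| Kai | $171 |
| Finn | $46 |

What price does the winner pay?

$325

Highest bid: Sven at $333, so Sven wins.
Second-highest bid: Tariq at $325 — that is the price the winner pays.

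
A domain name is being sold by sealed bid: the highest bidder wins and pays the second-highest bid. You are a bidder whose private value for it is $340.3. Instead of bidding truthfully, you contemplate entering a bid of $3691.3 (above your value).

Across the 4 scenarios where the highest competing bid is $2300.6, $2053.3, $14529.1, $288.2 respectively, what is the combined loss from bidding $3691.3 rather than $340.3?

The deviation costs you only when the competing bid falls strictly between $340.3 and $3691.3; elsewhere both bids give the same outcome.
$2300.6: truthful payoff $0, deviation payoff −$1960.3 → loss $1960.3.
$2053.3: truthful payoff $0, deviation payoff −$1713 → loss $1713.
$14529.1: outcomes coincide → loss $0.
$288.2: outcomes coincide → loss $0.
Total loss = $1960.3 + $1713 = $3673.3.

$3673.3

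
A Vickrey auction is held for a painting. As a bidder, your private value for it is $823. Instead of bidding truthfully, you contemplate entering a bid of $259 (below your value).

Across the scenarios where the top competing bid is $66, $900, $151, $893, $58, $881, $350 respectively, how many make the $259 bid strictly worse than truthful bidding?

The deviation hurts exactly when the highest competing bid lies strictly between $259 and $823 — underbidding then forfeits a profitable win.
$66: below both → same outcome either way.
$900: above both → same outcome either way.
$151: below both → same outcome either way.
$893: above both → same outcome either way.
$58: below both → same outcome either way.
$881: above both → same outcome either way.
$350: inside the interval → strictly worse (loss $473).
Count: 1.

1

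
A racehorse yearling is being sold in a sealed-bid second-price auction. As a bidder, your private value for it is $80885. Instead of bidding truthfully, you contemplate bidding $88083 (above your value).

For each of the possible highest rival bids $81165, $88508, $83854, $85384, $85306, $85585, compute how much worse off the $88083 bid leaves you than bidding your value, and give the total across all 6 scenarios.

The deviation costs you only when the competing bid falls strictly between $80885 and $88083; elsewhere both bids give the same outcome.
$81165: truthful payoff $0, deviation payoff −$280 → loss $280.
$88508: outcomes coincide → loss $0.
$83854: truthful payoff $0, deviation payoff −$2969 → loss $2969.
$85384: truthful payoff $0, deviation payoff −$4499 → loss $4499.
$85306: truthful payoff $0, deviation payoff −$4421 → loss $4421.
$85585: truthful payoff $0, deviation payoff −$4700 → loss $4700.
Total loss = $280 + $2969 + $4499 + $4421 + $4700 = $16869.

$16869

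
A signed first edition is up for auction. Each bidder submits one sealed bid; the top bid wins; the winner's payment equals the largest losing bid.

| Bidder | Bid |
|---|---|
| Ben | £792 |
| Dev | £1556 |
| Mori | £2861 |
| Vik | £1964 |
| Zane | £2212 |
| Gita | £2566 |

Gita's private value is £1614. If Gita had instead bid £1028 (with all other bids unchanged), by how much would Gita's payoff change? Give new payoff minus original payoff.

The highest bid among the other bidders is £2861; Gita's bid doesn't change that.
Original bid £2566: Gita is not highest (top rival bid is £2861); payoff £0.
Alternative bid £1028: Gita is not highest (top rival bid is £2861); payoff £0.
Change in payoff = £0 − (£0) = £0.

£0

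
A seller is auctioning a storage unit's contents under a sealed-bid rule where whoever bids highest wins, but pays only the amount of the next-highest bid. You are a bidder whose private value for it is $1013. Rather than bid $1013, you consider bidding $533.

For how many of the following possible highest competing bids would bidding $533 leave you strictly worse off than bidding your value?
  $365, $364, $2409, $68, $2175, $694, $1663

1

The deviation hurts exactly when the highest competing bid lies strictly between $533 and $1013 — underbidding then forfeits a profitable win.
$365: below both → same outcome either way.
$364: below both → same outcome either way.
$2409: above both → same outcome either way.
$68: below both → same outcome either way.
$2175: above both → same outcome either way.
$694: inside the interval → strictly worse (loss $319).
$1663: above both → same outcome either way.
Count: 1.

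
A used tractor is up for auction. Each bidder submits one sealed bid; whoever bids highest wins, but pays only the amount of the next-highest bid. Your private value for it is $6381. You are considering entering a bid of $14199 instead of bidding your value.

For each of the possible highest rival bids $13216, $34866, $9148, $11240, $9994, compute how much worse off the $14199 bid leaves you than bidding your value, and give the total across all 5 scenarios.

$18074

The deviation costs you only when the competing bid falls strictly between $6381 and $14199; elsewhere both bids give the same outcome.
$13216: truthful payoff $0, deviation payoff −$6835 → loss $6835.
$34866: outcomes coincide → loss $0.
$9148: truthful payoff $0, deviation payoff −$2767 → loss $2767.
$11240: truthful payoff $0, deviation payoff −$4859 → loss $4859.
$9994: truthful payoff $0, deviation payoff −$3613 → loss $3613.
Total loss = $6835 + $2767 + $4859 + $3613 = $18074.
Because the price is fixed by the runner-up's bid, deviating from your value can only change a good outcome into a bad one — never the reverse.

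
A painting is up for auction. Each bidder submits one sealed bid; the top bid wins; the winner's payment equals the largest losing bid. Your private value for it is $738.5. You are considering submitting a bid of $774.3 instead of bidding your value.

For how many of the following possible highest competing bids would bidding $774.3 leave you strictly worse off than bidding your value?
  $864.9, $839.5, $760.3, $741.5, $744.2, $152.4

The deviation hurts exactly when the highest competing bid lies strictly between $738.5 and $774.3 — overbidding then wins at a price above your value.
$864.9: above both → same outcome either way.
$839.5: above both → same outcome either way.
$760.3: inside the interval → strictly worse (loss $21.8).
$741.5: inside the interval → strictly worse (loss $3).
$744.2: inside the interval → strictly worse (loss $5.7).
$152.4: below both → same outcome either way.
Count: 3.

3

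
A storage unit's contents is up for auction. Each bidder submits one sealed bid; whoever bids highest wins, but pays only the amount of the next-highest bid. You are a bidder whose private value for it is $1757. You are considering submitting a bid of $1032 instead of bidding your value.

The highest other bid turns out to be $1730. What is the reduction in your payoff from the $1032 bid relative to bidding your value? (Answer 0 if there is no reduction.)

$27

Bidding your value $1757: you win (since $1757 > $1730) and pay $1730. Payoff $27.
Bidding $1032: you lose. Payoff $0.
The competing bid $1730 lies between your shaded bid and your value, so underbidding forfeits an item you could have won at a profitable price.
Loss from deviating = $27 − ($0) = $27.
Truthful bidding weakly dominates here: raising your bid can only win items priced above your value, and lowering it can only forfeit items priced below.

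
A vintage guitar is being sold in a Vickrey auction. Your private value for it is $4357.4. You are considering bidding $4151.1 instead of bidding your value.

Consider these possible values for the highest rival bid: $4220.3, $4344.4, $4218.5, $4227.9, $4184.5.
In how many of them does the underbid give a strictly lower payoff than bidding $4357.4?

5

The deviation hurts exactly when the highest competing bid lies strictly between $4151.1 and $4357.4 — underbidding then forfeits a profitable win.
$4220.3: inside the interval → strictly worse (loss $137.1).
$4344.4: inside the interval → strictly worse (loss $13).
$4218.5: inside the interval → strictly worse (loss $138.9).
$4227.9: inside the interval → strictly worse (loss $129.5).
$4184.5: inside the interval → strictly worse (loss $172.9).
Count: 5.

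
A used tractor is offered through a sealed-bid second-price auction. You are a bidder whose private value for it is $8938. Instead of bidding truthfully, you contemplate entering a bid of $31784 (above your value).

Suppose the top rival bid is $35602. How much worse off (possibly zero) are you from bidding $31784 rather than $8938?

$0

Bidding your value $8938: you lose (since $8938 < $35602). Payoff $0.
Bidding $31784: you lose. Payoff $0.
Difference = $0 − $0 = $0; both bids lead to the same outcome because the competing bid is above both your value and your alternative bid.
In a second-price auction your bid sets only whether you win, not what you pay, so bidding your true value is weakly dominant.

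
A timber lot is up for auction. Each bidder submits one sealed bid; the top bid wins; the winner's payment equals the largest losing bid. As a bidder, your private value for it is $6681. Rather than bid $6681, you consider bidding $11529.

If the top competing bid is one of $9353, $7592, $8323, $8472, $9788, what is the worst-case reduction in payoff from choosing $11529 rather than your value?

$9353: truthful gives $0, deviation gives −$2672 → loss $2672.
$7592: truthful gives $0, deviation gives −$911 → loss $911.
$8323: truthful gives $0, deviation gives −$1642 → loss $1642.
$8472: truthful gives $0, deviation gives −$1791 → loss $1791.
$9788: truthful gives $0, deviation gives −$3107 → loss $3107.
Maximum loss: $3107.

$3107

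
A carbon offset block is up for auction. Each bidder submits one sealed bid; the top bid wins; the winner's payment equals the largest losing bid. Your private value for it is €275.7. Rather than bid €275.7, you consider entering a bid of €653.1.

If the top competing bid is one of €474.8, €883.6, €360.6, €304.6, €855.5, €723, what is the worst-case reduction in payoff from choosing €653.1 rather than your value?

€474.8: truthful gives €0, deviation gives −€199.1 → loss €199.1.
€883.6: same outcome either way → loss €0.
€360.6: truthful gives €0, deviation gives −€84.9 → loss €84.9.
€304.6: truthful gives €0, deviation gives −€28.9 → loss €28.9.
€855.5: same outcome either way → loss €0.
€723: same outcome either way → loss €0.
Maximum loss: €199.1.

€199.1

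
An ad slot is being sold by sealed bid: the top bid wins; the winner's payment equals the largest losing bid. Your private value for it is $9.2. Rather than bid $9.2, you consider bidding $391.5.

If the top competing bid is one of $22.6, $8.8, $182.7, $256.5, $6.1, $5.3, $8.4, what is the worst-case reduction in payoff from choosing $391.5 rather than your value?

$22.6: truthful gives $0, deviation gives −$13.4 → loss $13.4.
$8.8: same outcome either way → loss $0.
$182.7: truthful gives $0, deviation gives −$173.5 → loss $173.5.
$256.5: truthful gives $0, deviation gives −$247.3 → loss $247.3.
$6.1: same outcome either way → loss $0.
$5.3: same outcome either way → loss $0.
$8.4: same outcome either way → loss $0.
Maximum loss: $247.3.

$247.3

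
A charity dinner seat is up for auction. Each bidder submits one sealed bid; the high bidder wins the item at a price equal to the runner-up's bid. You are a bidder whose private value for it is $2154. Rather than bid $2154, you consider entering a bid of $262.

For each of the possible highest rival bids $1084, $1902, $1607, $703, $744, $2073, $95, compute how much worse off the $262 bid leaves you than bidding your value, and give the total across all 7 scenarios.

$4811

The deviation costs you only when the competing bid falls strictly between $262 and $2154; elsewhere both bids give the same outcome.
$1084: truthful payoff $1070, deviation payoff $0 → loss $1070.
$1902: truthful payoff $252, deviation payoff $0 → loss $252.
$1607: truthful payoff $547, deviation payoff $0 → loss $547.
$703: truthful payoff $1451, deviation payoff $0 → loss $1451.
$744: truthful payoff $1410, deviation payoff $0 → loss $1410.
$2073: truthful payoff $81, deviation payoff $0 → loss $81.
$95: outcomes coincide → loss $0.
Total loss = $1070 + $252 + $547 + $1451 + $1410 + $81 = $4811.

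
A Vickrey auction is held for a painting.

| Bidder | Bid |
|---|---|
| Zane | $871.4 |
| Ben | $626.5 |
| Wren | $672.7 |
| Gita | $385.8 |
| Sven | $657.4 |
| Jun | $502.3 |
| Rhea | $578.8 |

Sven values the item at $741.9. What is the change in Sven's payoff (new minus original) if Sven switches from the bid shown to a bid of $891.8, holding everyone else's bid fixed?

The highest bid among the other bidders is $871.4; Sven's bid doesn't change that.
Original bid $657.4: Sven is not highest (top rival bid is $871.4); payoff $0.
Alternative bid $891.8: Sven is highest, pays the top rival bid $871.4; payoff $741.9 − $871.4 = −$129.5.
Change in payoff = −$129.5 − ($0) = −$129.5.

−$129.5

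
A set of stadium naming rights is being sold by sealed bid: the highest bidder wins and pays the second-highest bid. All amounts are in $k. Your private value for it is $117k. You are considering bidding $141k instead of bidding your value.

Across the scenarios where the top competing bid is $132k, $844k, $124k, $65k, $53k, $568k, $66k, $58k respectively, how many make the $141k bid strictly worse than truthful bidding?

The deviation hurts exactly when the highest competing bid lies strictly between $117k and $141k — overbidding then wins at a price above your value.
$132k: inside the interval → strictly worse (loss $15k).
$844k: above both → same outcome either way.
$124k: inside the interval → strictly worse (loss $7k).
$65k: below both → same outcome either way.
$53k: below both → same outcome either way.
$568k: above both → same outcome either way.
$66k: below both → same outcome either way.
$58k: below both → same outcome either way.
Count: 2.

2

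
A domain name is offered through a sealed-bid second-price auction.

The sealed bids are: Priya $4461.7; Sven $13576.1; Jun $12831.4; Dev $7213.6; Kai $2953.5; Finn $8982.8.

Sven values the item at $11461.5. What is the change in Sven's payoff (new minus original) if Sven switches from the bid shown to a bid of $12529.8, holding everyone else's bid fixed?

$1369.9

The highest bid among the other bidders is $12831.4; Sven's bid doesn't change that.
Original bid $13576.1: Sven is highest, pays the top rival bid $12831.4; payoff $11461.5 − $12831.4 = −$1369.9.
Alternative bid $12529.8: Sven is not highest (top rival bid is $12831.4); payoff $0.
Change in payoff = $0 − (−$1369.9) = $1369.9.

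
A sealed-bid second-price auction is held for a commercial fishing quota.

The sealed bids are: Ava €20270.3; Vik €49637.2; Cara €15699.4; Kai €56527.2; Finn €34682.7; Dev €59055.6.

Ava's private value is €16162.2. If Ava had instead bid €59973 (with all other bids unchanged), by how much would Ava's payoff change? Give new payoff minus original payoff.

−€42893.4

The highest bid among the other bidders is €59055.6; Ava's bid doesn't change that.
Original bid €20270.3: Ava is not highest (top rival bid is €59055.6); payoff €0.
Alternative bid €59973: Ava is highest, pays the top rival bid €59055.6; payoff €16162.2 − €59055.6 = −€42893.4.
Change in payoff = −€42893.4 − (€0) = −€42893.4.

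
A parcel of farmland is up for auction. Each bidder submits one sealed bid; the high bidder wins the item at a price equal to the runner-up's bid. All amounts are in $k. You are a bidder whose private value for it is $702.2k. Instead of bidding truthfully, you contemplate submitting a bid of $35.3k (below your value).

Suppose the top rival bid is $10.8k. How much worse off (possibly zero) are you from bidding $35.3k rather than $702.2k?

$0k

Bidding your value $702.2k: you win (since $702.2k > $10.8k) and pay $10.8k. Payoff $691.4k.
Bidding $35.3k: you win and pay $10.8k. Payoff $702.2k − $10.8k = $691.4k.
Difference = $691.4k − $691.4k = $0k; both bids lead to the same outcome because the competing bid is below both your value and your alternative bid.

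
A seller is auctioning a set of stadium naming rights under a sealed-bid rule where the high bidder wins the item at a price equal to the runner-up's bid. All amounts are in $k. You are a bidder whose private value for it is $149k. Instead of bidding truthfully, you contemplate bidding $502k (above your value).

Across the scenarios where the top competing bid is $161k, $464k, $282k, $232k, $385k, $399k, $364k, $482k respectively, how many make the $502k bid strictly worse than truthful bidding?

8

The deviation hurts exactly when the highest competing bid lies strictly between $149k and $502k — overbidding then wins at a price above your value.
$161k: inside the interval → strictly worse (loss $12k).
$464k: inside the interval → strictly worse (loss $315k).
$282k: inside the interval → strictly worse (loss $133k).
$232k: inside the interval → strictly worse (loss $83k).
$385k: inside the interval → strictly worse (loss $236k).
$399k: inside the interval → strictly worse (loss $250k).
$364k: inside the interval → strictly worse (loss $215k).
$482k: inside the interval → strictly worse (loss $333k).
Count: 8.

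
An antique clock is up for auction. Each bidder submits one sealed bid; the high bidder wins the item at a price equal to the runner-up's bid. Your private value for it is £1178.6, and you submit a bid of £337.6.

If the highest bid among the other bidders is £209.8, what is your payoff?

£968.8

Your bid £337.6 exceeds the highest competing bid £209.8, so you win.
In a second-price auction the winner pays the second-highest bid, £209.8.
Payoff = value − price = £1178.6 − £209.8 = £968.8.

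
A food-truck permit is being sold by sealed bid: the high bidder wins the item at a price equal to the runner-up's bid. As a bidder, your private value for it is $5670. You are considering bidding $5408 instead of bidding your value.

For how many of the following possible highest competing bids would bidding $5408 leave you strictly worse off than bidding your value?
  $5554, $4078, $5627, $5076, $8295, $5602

The deviation hurts exactly when the highest competing bid lies strictly between $5408 and $5670 — underbidding then forfeits a profitable win.
$5554: inside the interval → strictly worse (loss $116).
$4078: below both → same outcome either way.
$5627: inside the interval → strictly worse (loss $43).
$5076: below both → same outcome either way.
$8295: above both → same outcome either way.
$5602: inside the interval → strictly worse (loss $68).
Count: 3.

3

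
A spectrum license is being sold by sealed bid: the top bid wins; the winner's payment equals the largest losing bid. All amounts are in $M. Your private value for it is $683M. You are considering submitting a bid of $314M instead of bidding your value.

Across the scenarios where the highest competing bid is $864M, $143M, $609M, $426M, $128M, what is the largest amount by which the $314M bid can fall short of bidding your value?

$864M: same outcome either way → loss $0M.
$143M: same outcome either way → loss $0M.
$609M: truthful gives $74M, deviation gives $0M → loss $74M.
$426M: truthful gives $257M, deviation gives $0M → loss $257M.
$128M: same outcome either way → loss $0M.
Maximum loss: $257M.

$257M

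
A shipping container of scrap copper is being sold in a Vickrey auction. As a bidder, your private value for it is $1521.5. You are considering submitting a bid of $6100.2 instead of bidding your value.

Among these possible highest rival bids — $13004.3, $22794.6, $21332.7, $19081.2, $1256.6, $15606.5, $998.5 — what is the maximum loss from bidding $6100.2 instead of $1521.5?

$0

$13004.3: same outcome either way → loss $0.
$22794.6: same outcome either way → loss $0.
$21332.7: same outcome either way → loss $0.
$19081.2: same outcome either way → loss $0.
$1256.6: same outcome either way → loss $0.
$15606.5: same outcome either way → loss $0.
$998.5: same outcome either way → loss $0.
Maximum loss: $0.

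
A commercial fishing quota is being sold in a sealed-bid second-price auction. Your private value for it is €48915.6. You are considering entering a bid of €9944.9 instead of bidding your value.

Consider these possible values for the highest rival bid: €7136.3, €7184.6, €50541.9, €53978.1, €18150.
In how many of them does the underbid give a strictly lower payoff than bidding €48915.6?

1

The deviation hurts exactly when the highest competing bid lies strictly between €9944.9 and €48915.6 — underbidding then forfeits a profitable win.
€7136.3: below both → same outcome either way.
€7184.6: below both → same outcome either way.
€50541.9: above both → same outcome either way.
€53978.1: above both → same outcome either way.
€18150: inside the interval → strictly worse (loss €30765.6).
Count: 1.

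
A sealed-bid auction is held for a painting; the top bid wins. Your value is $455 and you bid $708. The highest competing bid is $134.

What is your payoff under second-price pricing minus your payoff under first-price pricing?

You have the highest bid, so you win under either rule.
Second-price: pay $134 → payoff $321.
First-price: pay your own bid $708 → payoff −$253.
Difference = $321 − (−$253) = $574.

$574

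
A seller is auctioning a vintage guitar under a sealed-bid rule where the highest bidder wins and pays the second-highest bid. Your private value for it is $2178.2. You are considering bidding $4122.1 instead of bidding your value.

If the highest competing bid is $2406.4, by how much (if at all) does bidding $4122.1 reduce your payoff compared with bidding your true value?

Bidding your value $2178.2: you lose (since $2178.2 < $2406.4). Payoff $0.
Bidding $4122.1: you win and pay $2406.4. Payoff $2178.2 − $2406.4 = −$228.2.
The competing bid $2406.4 lies between your value and your inflated bid, so overbidding wins an item priced above your value.
Loss from deviating = $0 − (−$228.2) = $228.2.

$228.2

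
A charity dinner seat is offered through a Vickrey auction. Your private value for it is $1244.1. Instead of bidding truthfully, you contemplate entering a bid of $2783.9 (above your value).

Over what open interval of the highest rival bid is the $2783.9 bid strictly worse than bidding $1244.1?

If the competing bid is below $1244.1, both bids win at the same price — no difference.
If it is above $2783.9, both bids lose — no difference.
If it lies strictly between $1244.1 and $2783.9, bidding your value loses (payoff 0) while bidding $2783.9 wins at a price above your value (payoff negative).
So the deviation strictly hurts on the open interval ($1244.1, $2783.9).

($1244.1, $2783.9)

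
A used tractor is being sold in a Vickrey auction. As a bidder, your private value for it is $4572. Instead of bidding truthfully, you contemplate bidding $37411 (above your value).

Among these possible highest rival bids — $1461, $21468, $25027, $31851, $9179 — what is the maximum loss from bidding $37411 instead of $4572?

$27279

$1461: same outcome either way → loss $0.
$21468: truthful gives $0, deviation gives −$16896 → loss $16896.
$25027: truthful gives $0, deviation gives −$20455 → loss $20455.
$31851: truthful gives $0, deviation gives −$27279 → loss $27279.
$9179: truthful gives $0, deviation gives −$4607 → loss $4607.
Maximum loss: $27279.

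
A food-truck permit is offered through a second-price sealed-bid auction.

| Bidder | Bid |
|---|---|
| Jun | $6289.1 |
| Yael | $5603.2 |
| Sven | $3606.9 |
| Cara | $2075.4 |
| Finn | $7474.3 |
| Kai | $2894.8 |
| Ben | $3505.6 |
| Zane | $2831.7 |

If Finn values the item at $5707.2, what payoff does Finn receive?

−$581.9

Highest bid: Finn at $7474.3, so Finn wins.
Second-highest bid: Jun at $6289.1 — that is the price the winner pays.
Finn's payoff = value − price = $5707.2 − $6289.1 = −$581.9.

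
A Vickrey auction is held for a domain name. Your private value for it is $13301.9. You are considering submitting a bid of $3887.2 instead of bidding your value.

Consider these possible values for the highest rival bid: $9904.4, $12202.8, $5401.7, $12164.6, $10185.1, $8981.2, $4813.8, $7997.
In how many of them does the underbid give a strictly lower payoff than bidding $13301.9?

8

The deviation hurts exactly when the highest competing bid lies strictly between $3887.2 and $13301.9 — underbidding then forfeits a profitable win.
$9904.4: inside the interval → strictly worse (loss $3397.5).
$12202.8: inside the interval → strictly worse (loss $1099.1).
$5401.7: inside the interval → strictly worse (loss $7900.2).
$12164.6: inside the interval → strictly worse (loss $1137.3).
$10185.1: inside the interval → strictly worse (loss $3116.8).
$8981.2: inside the interval → strictly worse (loss $4320.7).
$4813.8: inside the interval → strictly worse (loss $8488.1).
$7997: inside the interval → strictly worse (loss $5304.9).
Count: 8.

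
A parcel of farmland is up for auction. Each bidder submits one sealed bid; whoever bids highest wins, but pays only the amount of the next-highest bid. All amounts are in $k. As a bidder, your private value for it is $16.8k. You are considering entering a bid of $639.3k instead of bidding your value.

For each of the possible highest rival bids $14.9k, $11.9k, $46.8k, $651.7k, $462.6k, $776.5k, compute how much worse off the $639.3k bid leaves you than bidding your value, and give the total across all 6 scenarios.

$475.8k

The deviation costs you only when the competing bid falls strictly between $16.8k and $639.3k; elsewhere both bids give the same outcome.
$14.9k: outcomes coincide → loss $0k.
$11.9k: outcomes coincide → loss $0k.
$46.8k: truthful payoff $0k, deviation payoff −$30k → loss $30k.
$651.7k: outcomes coincide → loss $0k.
$462.6k: truthful payoff $0k, deviation payoff −$445.8k → loss $445.8k.
$776.5k: outcomes coincide → loss $0k.
Total loss = $30k + $445.8k = $475.8k.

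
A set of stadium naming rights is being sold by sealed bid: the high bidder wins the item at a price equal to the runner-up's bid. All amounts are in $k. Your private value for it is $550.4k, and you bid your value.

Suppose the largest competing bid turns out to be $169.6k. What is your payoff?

$380.8k

Your bid $550.4k exceeds the highest competing bid $169.6k, so you win.
In a second-price auction the winner pays the second-highest bid, $169.6k.
Payoff = value − price = $550.4k − $169.6k = $380.8k.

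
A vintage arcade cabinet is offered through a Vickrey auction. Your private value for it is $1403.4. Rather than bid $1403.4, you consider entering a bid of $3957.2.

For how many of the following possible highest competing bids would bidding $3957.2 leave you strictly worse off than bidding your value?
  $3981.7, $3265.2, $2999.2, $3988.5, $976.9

The deviation hurts exactly when the highest competing bid lies strictly between $1403.4 and $3957.2 — overbidding then wins at a price above your value.
$3981.7: above both → same outcome either way.
$3265.2: inside the interval → strictly worse (loss $1861.8).
$2999.2: inside the interval → strictly worse (loss $1595.8).
$3988.5: above both → same outcome either way.
$976.9: below both → same outcome either way.
Count: 2.

2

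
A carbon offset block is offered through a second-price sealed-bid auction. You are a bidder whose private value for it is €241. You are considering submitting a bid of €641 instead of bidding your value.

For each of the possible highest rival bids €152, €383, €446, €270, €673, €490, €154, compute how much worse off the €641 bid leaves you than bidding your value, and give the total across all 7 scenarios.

€625

The deviation costs you only when the competing bid falls strictly between €241 and €641; elsewhere both bids give the same outcome.
€152: outcomes coincide → loss €0.
€383: truthful payoff €0, deviation payoff −€142 → loss €142.
€446: truthful payoff €0, deviation payoff −€205 → loss €205.
€270: truthful payoff €0, deviation payoff −€29 → loss €29.
€673: outcomes coincide → loss €0.
€490: truthful payoff €0, deviation payoff −€249 → loss €249.
€154: outcomes coincide → loss €0.
Total loss = €142 + €205 + €29 + €249 = €625.
Because the price is fixed by the runner-up's bid, deviating from your value can only change a good outcome into a bad one — never the reverse.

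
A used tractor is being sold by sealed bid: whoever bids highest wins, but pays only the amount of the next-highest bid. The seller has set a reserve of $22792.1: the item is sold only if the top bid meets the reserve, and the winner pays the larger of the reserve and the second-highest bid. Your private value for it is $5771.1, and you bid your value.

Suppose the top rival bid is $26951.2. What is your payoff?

$0

Your bid $5771.1 is below the highest competing bid $26951.2, so you lose. Payoff $0.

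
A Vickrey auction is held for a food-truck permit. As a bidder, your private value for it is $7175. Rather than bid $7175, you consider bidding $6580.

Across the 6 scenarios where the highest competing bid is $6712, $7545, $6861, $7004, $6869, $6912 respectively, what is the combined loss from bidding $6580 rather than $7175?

$1517

The deviation costs you only when the competing bid falls strictly between $6580 and $7175; elsewhere both bids give the same outcome.
$6712: truthful payoff $463, deviation payoff $0 → loss $463.
$7545: outcomes coincide → loss $0.
$6861: truthful payoff $314, deviation payoff $0 → loss $314.
$7004: truthful payoff $171, deviation payoff $0 → loss $171.
$6869: truthful payoff $306, deviation payoff $0 → loss $306.
$6912: truthful payoff $263, deviation payoff $0 → loss $263.
Total loss = $463 + $314 + $171 + $306 + $263 = $1517.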